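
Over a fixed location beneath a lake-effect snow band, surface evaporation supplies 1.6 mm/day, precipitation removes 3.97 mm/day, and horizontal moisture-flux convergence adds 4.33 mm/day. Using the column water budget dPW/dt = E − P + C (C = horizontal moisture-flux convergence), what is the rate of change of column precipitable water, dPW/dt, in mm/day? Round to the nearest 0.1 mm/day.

dPW/dt = E − P + C = 1.6 − 3.97 + (4.33) = 2.0 mm/day.

dPW/dt ≈ 2.0 mm/day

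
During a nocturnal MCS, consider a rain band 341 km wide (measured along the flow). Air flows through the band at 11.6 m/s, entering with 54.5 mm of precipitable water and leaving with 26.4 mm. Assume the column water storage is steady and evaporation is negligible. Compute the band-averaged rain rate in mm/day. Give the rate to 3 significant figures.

Column moisture flux per unit crosswind length is F = V × PW.
Inflow: F_in = 11.6 × 54.5 = 632.2 mm·m/s
Outflow: F_out = 11.6 × 26.4 = 306.24 mm·m/s
Steady-state rate R = (F_in − F_out)/L = (632.2 − 306.24) / 341000 m = 9.559e-04 mm/s.
R = 9.559e-04 × 3600 × 24 = 82.6 mm/day.

R ≈ 82.6 mm/day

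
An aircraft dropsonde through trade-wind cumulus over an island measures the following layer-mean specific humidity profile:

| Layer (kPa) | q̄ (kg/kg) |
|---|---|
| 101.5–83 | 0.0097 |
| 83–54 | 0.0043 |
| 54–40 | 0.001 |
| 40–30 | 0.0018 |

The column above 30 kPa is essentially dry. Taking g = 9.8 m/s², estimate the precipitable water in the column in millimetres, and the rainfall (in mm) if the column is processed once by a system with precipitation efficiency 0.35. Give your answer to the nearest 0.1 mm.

PW ≈ 34.3 mm; rainfall ≈ 12.0 mm

Precipitable water is the column-integrated vapour mass per unit area: PW = (1/g) Σ q̄ Δp, with q in kg/kg and Δp in Pa (1 kg/m² of water = 1 mm).
Layer 101.5–83 kPa: Δp = 185 hPa = 18500 Pa, q̄ = 0.0097 kg/kg → 0.0097 × 18500 / 9.8 = 18.31 mm
Layer 83–54 kPa: Δp = 290 hPa = 29000 Pa, q̄ = 0.0043 kg/kg → 0.0043 × 29000 / 9.8 = 12.72 mm
Layer 54–40 kPa: Δp = 140 hPa = 14000 Pa, q̄ = 0.001 kg/kg → 0.001 × 14000 / 9.8 = 1.43 mm
Layer 40–30 kPa: Δp = 100 hPa = 10000 Pa, q̄ = 0.0018 kg/kg → 0.0018 × 10000 / 9.8 = 1.84 mm
PW = 18.31 + 12.72 + 1.43 + 1.84 = 34.30 ≈ 34.3 mm.
Rainfall = ε × PW = 0.35 × 34.3 = 12.0 mm.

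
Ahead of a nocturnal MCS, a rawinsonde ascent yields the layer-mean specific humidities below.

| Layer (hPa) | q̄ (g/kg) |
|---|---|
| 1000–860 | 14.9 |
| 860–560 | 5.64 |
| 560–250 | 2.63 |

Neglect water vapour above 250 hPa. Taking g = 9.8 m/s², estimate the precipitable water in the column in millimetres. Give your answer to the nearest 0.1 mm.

Precipitable water is the column-integrated vapour mass per unit area: PW = (1/g) Σ q̄ Δp, with q in kg/kg and Δp in Pa (1 kg/m² of water = 1 mm).
Layer 1000–860 hPa: Δp = 140 hPa = 14000 Pa, q̄ = 0.0149 kg/kg → 0.0149 × 14000 / 9.8 = 21.29 mm
Layer 860–560 hPa: Δp = 300 hPa = 30000 Pa, q̄ = 0.00564 kg/kg → 0.00564 × 30000 / 9.8 = 17.27 mm
Layer 560–250 hPa: Δp = 310 hPa = 31000 Pa, q̄ = 0.00263 kg/kg → 0.00263 × 31000 / 9.8 = 8.32 mm
PW = 21.29 + 17.27 + 8.32 = 46.88 ≈ 46.9 mm.

PW ≈ 46.9 mm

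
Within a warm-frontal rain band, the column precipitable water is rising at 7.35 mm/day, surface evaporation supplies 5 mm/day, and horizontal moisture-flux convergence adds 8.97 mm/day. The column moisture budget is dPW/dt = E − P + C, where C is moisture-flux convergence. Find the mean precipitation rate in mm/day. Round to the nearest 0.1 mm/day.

P ≈ 6.6 mm/day

dPW/dt = +7.35 mm/day.
P = E + C − dPW/dt = 5 + (8.97) − (+7.35) = 6.6 mm/day.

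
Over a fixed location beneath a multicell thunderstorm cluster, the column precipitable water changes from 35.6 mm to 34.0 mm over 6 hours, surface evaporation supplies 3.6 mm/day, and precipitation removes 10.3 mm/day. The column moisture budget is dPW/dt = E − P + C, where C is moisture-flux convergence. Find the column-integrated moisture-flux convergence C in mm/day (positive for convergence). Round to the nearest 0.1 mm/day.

C ≈ 0.3 mm/day

dPW/dt = (34.0 − 35.6) mm / (6/24 day) = -6.400 mm/day.
C = dPW/dt − E + P = (-6.400) − 3.6 + 10.3 = 0.3 mm/day.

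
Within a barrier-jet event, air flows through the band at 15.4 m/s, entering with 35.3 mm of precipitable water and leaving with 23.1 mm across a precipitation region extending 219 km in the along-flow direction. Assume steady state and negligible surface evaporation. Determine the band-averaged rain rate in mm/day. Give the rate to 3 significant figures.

R ≈ 74.1 mm/day

Column moisture flux per unit crosswind length is F = V × PW.
Inflow: F_in = 15.4 × 35.3 = 543.62 mm·m/s
Outflow: F_out = 15.4 × 23.1 = 355.74 mm·m/s
Steady-state rate R = (F_in − F_out)/L = (543.62 − 355.74) / 219000 m = 8.579e-04 mm/s.
R = 8.579e-04 × 3600 × 24 = 74.1 mm/day.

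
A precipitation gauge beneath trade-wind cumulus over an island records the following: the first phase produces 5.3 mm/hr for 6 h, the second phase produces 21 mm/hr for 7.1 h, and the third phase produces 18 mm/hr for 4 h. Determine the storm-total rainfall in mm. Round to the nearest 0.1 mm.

Total = Σ Rᵢ Δtᵢ = 5.3 × 6 + 21 × 7.1 + 18 × 4
      = 31.8 + 149.1 + 72 = 252.9 mm.

total ≈ 252.9 mm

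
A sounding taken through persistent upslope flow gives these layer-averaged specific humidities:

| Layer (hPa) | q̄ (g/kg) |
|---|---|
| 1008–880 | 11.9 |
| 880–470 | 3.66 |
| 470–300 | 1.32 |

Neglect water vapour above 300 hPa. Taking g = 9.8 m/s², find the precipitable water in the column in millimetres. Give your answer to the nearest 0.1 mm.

PW ≈ 33.1 mm

Precipitable water is the column-integrated vapour mass per unit area: PW = (1/g) Σ q̄ Δp, with q in kg/kg and Δp in Pa (1 kg/m² of water = 1 mm).
Layer 1008–880 hPa: Δp = 128 hPa = 12800 Pa, q̄ = 0.0119 kg/kg → 0.0119 × 12800 / 9.8 = 15.54 mm
Layer 880–470 hPa: Δp = 410 hPa = 41000 Pa, q̄ = 0.00366 kg/kg → 0.00366 × 41000 / 9.8 = 15.31 mm
Layer 470–300 hPa: Δp = 170 hPa = 17000 Pa, q̄ = 0.00132 kg/kg → 0.00132 × 17000 / 9.8 = 2.29 mm
PW = 15.54 + 15.31 + 2.29 = 33.14 ≈ 33.1 mm.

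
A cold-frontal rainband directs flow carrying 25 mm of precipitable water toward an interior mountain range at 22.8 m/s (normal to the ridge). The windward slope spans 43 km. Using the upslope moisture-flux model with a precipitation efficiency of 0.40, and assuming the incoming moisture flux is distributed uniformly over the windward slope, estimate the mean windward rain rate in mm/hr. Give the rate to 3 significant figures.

Incoming column moisture flux per unit ridge length: F = V × PW = 22.8 × 25 = 570 mm·m/s.
Spread over the 43 km slope with efficiency ε = 0.40: R = ε·F/W = 0.40 × 570 / 43000 m = 5.302e-03 mm/s.
R = 5.302e-03 × 3600 = 19.1 mm/hr.

R ≈ 19.1 mm/hr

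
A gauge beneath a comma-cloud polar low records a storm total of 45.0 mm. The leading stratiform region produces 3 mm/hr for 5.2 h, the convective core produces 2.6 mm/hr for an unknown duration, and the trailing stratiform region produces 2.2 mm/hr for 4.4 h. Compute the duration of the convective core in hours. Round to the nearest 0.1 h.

duration ≈ 7.6 h

Known phases: 3 × 5.2 + 2.2 × 4.4 = 15.6 + 9.68 = 25.28 mm.
Remaining depth = 45.0 − 25.28 = 19.72 mm.
Duration = 19.72 / 2.6 = 7.6 h.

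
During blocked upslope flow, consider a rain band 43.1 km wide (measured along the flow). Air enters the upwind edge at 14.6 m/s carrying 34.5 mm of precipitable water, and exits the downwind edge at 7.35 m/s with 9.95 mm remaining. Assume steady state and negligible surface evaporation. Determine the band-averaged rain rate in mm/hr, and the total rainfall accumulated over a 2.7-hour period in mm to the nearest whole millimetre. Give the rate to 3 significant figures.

R ≈ 36.0 mm/hr; total ≈ 97 mm

Column moisture flux per unit crosswind length is F = V × PW.
Inflow: F_in = 14.6 × 34.5 = 503.7 mm·m/s
Outflow: F_out = 7.35 × 9.95 = 73.1325 mm·m/s
Steady-state rate R = (F_in − F_out)/L = (503.7 − 73.1325) / 43100 m = 9.990e-03 mm/s.
R = 9.990e-03 × 3600 = 36.0 mm/hr.
Over 2.7 h: total = 36.0 × 2.7 = 97.2 ≈ 97 mm.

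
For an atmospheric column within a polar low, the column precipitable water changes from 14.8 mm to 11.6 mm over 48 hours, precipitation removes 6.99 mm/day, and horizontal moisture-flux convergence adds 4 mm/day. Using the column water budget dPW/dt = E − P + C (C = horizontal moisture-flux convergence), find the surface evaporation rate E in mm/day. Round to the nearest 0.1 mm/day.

dPW/dt = (11.6 − 14.8) mm / (48/24 day) = -1.600 mm/day.
E = dPW/dt + P − C = (-1.600) + 6.99 − (4) = 1.4 mm/day.

E ≈ 1.4 mm/day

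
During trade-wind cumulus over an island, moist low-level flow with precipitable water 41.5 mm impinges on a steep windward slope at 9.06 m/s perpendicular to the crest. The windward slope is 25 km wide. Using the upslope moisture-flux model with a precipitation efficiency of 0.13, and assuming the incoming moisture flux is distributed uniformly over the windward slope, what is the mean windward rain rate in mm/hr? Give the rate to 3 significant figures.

R ≈ 7.04 mm/hr

Incoming column moisture flux per unit ridge length: F = V × PW = 9.06 × 41.5 = 375.99 mm·m/s.
Spread over the 25 km slope with efficiency ε = 0.13: R = ε·F/W = 0.13 × 375.99 / 25000 m = 1.955e-03 mm/s.
R = 1.955e-03 × 3600 = 7.04 mm/hr.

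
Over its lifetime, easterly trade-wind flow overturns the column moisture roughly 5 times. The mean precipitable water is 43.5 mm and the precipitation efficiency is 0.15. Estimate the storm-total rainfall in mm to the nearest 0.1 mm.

rainfall ≈ 32.6 mm

Each cycle deposits ε × PW = 0.15 × 43.5 = 6.525 mm.
Over 5 cycles: 5 × 6.525 = 32.6 mm.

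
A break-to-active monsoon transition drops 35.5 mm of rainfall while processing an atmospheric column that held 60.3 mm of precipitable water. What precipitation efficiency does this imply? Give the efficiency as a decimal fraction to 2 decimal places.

ε = rainfall / PW = 35.5 / 60.3 = 0.59.

ε ≈ 0.59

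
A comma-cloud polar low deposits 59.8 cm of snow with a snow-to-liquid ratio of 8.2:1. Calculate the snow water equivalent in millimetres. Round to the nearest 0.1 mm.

SWE = snow depth / ratio = 59.8 cm / 8.2 = 7.293 cm = 72.9 mm.

SWE ≈ 72.9 mm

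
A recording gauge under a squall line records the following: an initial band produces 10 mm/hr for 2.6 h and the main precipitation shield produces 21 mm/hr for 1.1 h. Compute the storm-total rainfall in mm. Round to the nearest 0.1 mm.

Total = Σ Rᵢ Δtᵢ = 10 × 2.6 + 21 × 1.1
      = 26 + 23.1 = 49.1 mm.

total ≈ 49.1 mm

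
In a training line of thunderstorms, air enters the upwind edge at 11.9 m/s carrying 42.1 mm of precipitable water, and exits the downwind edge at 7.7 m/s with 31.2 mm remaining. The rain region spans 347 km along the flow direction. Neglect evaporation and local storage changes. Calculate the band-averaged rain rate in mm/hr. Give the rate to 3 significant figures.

Column moisture flux per unit crosswind length is F = V × PW.
Inflow: F_in = 11.9 × 42.1 = 500.99 mm·m/s
Outflow: F_out = 7.7 × 31.2 = 240.24 mm·m/s
Steady-state rate R = (F_in − F_out)/L = (500.99 − 240.24) / 347000 m = 7.514e-04 mm/s.
R = 7.514e-04 × 3600 = 2.71 mm/hr.

R ≈ 2.71 mm/hr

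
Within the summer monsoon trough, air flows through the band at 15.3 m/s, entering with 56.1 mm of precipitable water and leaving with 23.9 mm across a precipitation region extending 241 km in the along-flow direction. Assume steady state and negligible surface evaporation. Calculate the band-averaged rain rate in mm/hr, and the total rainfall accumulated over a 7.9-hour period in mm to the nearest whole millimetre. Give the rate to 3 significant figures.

Column moisture flux per unit crosswind length is F = V × PW.
Inflow: F_in = 15.3 × 56.1 = 858.33 mm·m/s
Outflow: F_out = 15.3 × 23.9 = 365.67 mm·m/s
Steady-state rate R = (F_in − F_out)/L = (858.33 − 365.67) / 241000 m = 2.044e-03 mm/s.
R = 2.044e-03 × 3600 = 7.36 mm/hr.
Over 7.9 h: total = 7.36 × 7.9 = 58.144 ≈ 58 mm.

R ≈ 7.36 mm/hr; total ≈ 58 mm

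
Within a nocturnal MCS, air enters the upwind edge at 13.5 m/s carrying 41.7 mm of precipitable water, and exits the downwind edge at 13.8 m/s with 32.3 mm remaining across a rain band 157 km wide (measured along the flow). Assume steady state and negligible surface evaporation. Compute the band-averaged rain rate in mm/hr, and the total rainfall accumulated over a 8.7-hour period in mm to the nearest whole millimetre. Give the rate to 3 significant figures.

R ≈ 2.69 mm/hr; total ≈ 23 mm

Column moisture flux per unit crosswind length is F = V × PW.
Inflow: F_in = 13.5 × 41.7 = 562.95 mm·m/s
Outflow: F_out = 13.8 × 32.3 = 445.74 mm·m/s
Steady-state rate R = (F_in − F_out)/L = (562.95 − 445.74) / 157000 m = 7.466e-04 mm/s.
R = 7.466e-04 × 3600 = 2.69 mm/hr.
Over 8.7 h: total = 2.69 × 8.7 = 23.403 ≈ 23 mm.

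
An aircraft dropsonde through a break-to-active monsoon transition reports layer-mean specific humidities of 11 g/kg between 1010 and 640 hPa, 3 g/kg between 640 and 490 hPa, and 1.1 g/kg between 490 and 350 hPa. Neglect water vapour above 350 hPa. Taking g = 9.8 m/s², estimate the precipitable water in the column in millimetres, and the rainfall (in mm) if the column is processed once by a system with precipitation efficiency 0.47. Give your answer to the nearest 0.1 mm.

PW ≈ 47.7 mm; rainfall ≈ 22.4 mm

Precipitable water is the column-integrated vapour mass per unit area: PW = (1/g) Σ q̄ Δp, with q in kg/kg and Δp in Pa (1 kg/m² of water = 1 mm).
Layer 1010–640 hPa: Δp = 370 hPa = 37000 Pa, q̄ = 0.011 kg/kg → 0.011 × 37000 / 9.8 = 41.53 mm
Layer 640–490 hPa: Δp = 150 hPa = 15000 Pa, q̄ = 0.003 kg/kg → 0.003 × 15000 / 9.8 = 4.59 mm
Layer 490–350 hPa: Δp = 140 hPa = 14000 Pa, q̄ = 0.0011 kg/kg → 0.0011 × 14000 / 9.8 = 1.57 mm
PW = 41.53 + 4.59 + 1.57 = 47.69 ≈ 47.7 mm.
Rainfall = ε × PW = 0.47 × 47.7 = 22.4 mm.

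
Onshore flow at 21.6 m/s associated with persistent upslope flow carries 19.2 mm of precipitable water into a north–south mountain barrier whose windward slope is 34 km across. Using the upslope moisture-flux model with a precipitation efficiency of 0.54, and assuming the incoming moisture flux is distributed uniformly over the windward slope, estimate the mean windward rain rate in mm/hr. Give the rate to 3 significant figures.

R ≈ 23.7 mm/hr

Incoming column moisture flux per unit ridge length: F = V × PW = 21.6 × 19.2 = 414.72 mm·m/s.
Spread over the 34 km slope with efficiency ε = 0.54: R = ε·F/W = 0.54 × 414.72 / 34000 m = 6.587e-03 mm/s.
R = 6.587e-03 × 3600 = 23.7 mm/hr.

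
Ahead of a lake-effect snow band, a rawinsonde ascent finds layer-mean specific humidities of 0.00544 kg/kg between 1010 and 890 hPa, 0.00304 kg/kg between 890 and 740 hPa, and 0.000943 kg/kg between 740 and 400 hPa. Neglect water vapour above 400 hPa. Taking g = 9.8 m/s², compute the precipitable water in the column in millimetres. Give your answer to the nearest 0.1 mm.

PW ≈ 14.6 mm

Precipitable water is the column-integrated vapour mass per unit area: PW = (1/g) Σ q̄ Δp, with q in kg/kg and Δp in Pa (1 kg/m² of water = 1 mm).
Layer 1010–890 hPa: Δp = 120 hPa = 12000 Pa, q̄ = 0.00544 kg/kg → 0.00544 × 12000 / 9.8 = 6.66 mm
Layer 890–740 hPa: Δp = 150 hPa = 15000 Pa, q̄ = 0.00304 kg/kg → 0.00304 × 15000 / 9.8 = 4.65 mm
Layer 740–400 hPa: Δp = 340 hPa = 34000 Pa, q̄ = 0.000943 kg/kg → 0.000943 × 34000 / 9.8 = 3.27 mm
PW = 6.66 + 4.65 + 3.27 = 14.58 ≈ 14.6 mm.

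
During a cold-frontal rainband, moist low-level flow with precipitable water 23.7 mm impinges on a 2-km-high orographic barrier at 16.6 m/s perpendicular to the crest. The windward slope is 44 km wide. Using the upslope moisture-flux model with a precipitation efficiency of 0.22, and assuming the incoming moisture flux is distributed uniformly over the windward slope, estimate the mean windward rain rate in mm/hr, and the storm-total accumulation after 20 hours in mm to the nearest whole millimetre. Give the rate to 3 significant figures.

R ≈ 7.08 mm/hr; total ≈ 142 mm

Incoming column moisture flux per unit ridge length: F = V × PW = 16.6 × 23.7 = 393.42 mm·m/s.
Spread over the 44 km slope with efficiency ε = 0.22: R = ε·F/W = 0.22 × 393.42 / 44000 m = 1.967e-03 mm/s.
R = 1.967e-03 × 3600 = 7.08 mm/hr.
Over 20 h: total = 7.08 × 20 = 141.6 ≈ 142 mm.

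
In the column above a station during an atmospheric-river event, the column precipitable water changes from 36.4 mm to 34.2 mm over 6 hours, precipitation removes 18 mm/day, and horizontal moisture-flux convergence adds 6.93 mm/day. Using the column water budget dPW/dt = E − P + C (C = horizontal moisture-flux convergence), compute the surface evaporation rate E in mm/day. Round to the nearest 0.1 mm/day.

E ≈ 2.3 mm/day

dPW/dt = (34.2 − 36.4) mm / (6/24 day) = -8.800 mm/day.
E = dPW/dt + P − C = (-8.800) + 18 − (6.93) = 2.3 mm/day.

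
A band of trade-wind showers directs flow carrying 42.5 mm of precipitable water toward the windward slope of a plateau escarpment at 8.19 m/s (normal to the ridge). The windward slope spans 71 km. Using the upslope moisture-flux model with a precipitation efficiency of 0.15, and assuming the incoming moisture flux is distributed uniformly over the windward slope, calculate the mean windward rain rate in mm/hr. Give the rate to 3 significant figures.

R ≈ 2.65 mm/hr

Incoming column moisture flux per unit ridge length: F = V × PW = 8.19 × 42.5 = 348.075 mm·m/s.
Spread over the 71 km slope with efficiency ε = 0.15: R = ε·F/W = 0.15 × 348.075 / 71000 m = 7.354e-04 mm/s.
R = 7.354e-04 × 3600 = 2.65 mm/hr.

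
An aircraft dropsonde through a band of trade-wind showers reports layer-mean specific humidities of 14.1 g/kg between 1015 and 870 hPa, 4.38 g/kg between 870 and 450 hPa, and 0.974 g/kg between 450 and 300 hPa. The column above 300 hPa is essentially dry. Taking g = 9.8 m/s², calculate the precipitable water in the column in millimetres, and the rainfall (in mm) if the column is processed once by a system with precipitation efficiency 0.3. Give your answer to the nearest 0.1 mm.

Precipitable water is the column-integrated vapour mass per unit area: PW = (1/g) Σ q̄ Δp, with q in kg/kg and Δp in Pa (1 kg/m² of water = 1 mm).
Layer 1015–870 hPa: Δp = 145 hPa = 14500 Pa, q̄ = 0.0141 kg/kg → 0.0141 × 14500 / 9.8 = 20.86 mm
Layer 870–450 hPa: Δp = 420 hPa = 42000 Pa, q̄ = 0.00438 kg/kg → 0.00438 × 42000 / 9.8 = 18.77 mm
Layer 450–300 hPa: Δp = 150 hPa = 15000 Pa, q̄ = 0.000974 kg/kg → 0.000974 × 15000 / 9.8 = 1.49 mm
PW = 20.86 + 18.77 + 1.49 = 41.12 ≈ 41.1 mm.
Rainfall = ε × PW = 0.3 × 41.1 = 12.3 mm.

PW ≈ 41.1 mm; rainfall ≈ 12.3 mm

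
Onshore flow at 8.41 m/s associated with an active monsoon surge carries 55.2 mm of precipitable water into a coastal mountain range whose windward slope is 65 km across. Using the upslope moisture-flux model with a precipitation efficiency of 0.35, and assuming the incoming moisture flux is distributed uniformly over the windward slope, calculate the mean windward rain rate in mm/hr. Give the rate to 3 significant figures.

Incoming column moisture flux per unit ridge length: F = V × PW = 8.41 × 55.2 = 464.232 mm·m/s.
Spread over the 65 km slope with efficiency ε = 0.35: R = ε·F/W = 0.35 × 464.232 / 65000 m = 2.500e-03 mm/s.
R = 2.500e-03 × 3600 = 9.00 mm/hr.

R ≈ 9.00 mm/hr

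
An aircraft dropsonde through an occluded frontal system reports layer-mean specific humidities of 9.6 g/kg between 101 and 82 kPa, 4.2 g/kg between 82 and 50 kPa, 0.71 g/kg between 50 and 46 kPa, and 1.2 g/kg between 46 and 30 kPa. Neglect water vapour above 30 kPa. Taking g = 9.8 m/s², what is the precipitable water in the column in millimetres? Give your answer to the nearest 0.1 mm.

Precipitable water is the column-integrated vapour mass per unit area: PW = (1/g) Σ q̄ Δp, with q in kg/kg and Δp in Pa (1 kg/m² of water = 1 mm).
Layer 101–82 kPa: Δp = 190 hPa = 19000 Pa, q̄ = 0.0096 kg/kg → 0.0096 × 19000 / 9.8 = 18.61 mm
Layer 82–50 kPa: Δp = 320 hPa = 32000 Pa, q̄ = 0.0042 kg/kg → 0.0042 × 32000 / 9.8 = 13.71 mm
Layer 50–46 kPa: Δp = 40 hPa = 4000 Pa, q̄ = 0.00071 kg/kg → 0.00071 × 4000 / 9.8 = 0.29 mm
Layer 46–30 kPa: Δp = 160 hPa = 16000 Pa, q̄ = 0.0012 kg/kg → 0.0012 × 16000 / 9.8 = 1.96 mm
PW = 18.61 + 13.71 + 0.29 + 1.96 = 34.57 ≈ 34.6 mm.

PW ≈ 34.6 mm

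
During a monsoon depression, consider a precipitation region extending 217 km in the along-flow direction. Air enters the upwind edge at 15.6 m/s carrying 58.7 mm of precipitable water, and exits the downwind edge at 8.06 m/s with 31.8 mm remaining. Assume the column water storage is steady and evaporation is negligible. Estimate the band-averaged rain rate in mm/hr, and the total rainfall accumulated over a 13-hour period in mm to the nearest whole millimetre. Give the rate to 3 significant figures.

R ≈ 10.9 mm/hr; total ≈ 142 mm

Column moisture flux per unit crosswind length is F = V × PW.
Inflow: F_in = 15.6 × 58.7 = 915.72 mm·m/s
Outflow: F_out = 8.06 × 31.8 = 256.308 mm·m/s
Steady-state rate R = (F_in − F_out)/L = (915.72 − 256.308) / 217000 m = 3.039e-03 mm/s.
R = 3.039e-03 × 3600 = 10.9 mm/hr.
Over 13 h: total = 10.9 × 13 = 141.7 ≈ 142 mm.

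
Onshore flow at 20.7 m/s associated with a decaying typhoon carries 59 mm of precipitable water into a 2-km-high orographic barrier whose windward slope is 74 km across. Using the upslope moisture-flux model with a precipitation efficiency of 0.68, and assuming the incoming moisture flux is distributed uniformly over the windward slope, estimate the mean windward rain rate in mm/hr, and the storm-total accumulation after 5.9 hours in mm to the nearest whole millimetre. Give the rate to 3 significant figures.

R ≈ 40.4 mm/hr; total ≈ 238 mm

Incoming column moisture flux per unit ridge length: F = V × PW = 20.7 × 59 = 1221.3 mm·m/s.
Spread over the 74 km slope with efficiency ε = 0.68: R = ε·F/W = 0.68 × 1221.3 / 74000 m = 1.122e-02 mm/s.
R = 1.122e-02 × 3600 = 40.4 mm/hr.
Over 5.9 h: total = 40.4 × 5.9 = 238.36 ≈ 238 mm.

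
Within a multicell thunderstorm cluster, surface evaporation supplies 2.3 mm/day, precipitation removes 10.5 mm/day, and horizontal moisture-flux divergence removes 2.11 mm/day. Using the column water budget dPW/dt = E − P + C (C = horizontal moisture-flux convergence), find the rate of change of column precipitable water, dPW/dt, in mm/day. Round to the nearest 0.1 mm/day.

dPW/dt = E − P + C = 2.3 − 10.5 + (-2.11) = -10.3 mm/day.

dPW/dt ≈ -10.3 mm/day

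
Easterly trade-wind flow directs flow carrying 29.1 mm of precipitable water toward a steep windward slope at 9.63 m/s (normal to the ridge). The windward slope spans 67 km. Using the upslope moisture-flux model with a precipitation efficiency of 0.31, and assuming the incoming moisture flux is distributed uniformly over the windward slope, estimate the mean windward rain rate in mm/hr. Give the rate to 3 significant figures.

R ≈ 4.67 mm/hr

Incoming column moisture flux per unit ridge length: F = V × PW = 9.63 × 29.1 = 280.233 mm·m/s.
Spread over the 67 km slope with efficiency ε = 0.31: R = ε·F/W = 0.31 × 280.233 / 67000 m = 1.297e-03 mm/s.
R = 1.297e-03 × 3600 = 4.67 mm/hr.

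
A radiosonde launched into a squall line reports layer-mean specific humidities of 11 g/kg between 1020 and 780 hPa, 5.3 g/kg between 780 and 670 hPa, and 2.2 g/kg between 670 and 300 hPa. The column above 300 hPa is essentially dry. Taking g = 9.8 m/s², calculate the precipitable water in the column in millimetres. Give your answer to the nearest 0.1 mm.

Precipitable water is the column-integrated vapour mass per unit area: PW = (1/g) Σ q̄ Δp, with q in kg/kg and Δp in Pa (1 kg/m² of water = 1 mm).
Layer 1020–780 hPa: Δp = 240 hPa = 24000 Pa, q̄ = 0.011 kg/kg → 0.011 × 24000 / 9.8 = 26.94 mm
Layer 780–670 hPa: Δp = 110 hPa = 11000 Pa, q̄ = 0.0053 kg/kg → 0.0053 × 11000 / 9.8 = 5.95 mm
Layer 670–300 hPa: Δp = 370 hPa = 37000 Pa, q̄ = 0.0022 kg/kg → 0.0022 × 37000 / 9.8 = 8.31 mm
PW = 26.94 + 5.95 + 8.31 = 41.20 ≈ 41.2 mm.

PW ≈ 41.2 mm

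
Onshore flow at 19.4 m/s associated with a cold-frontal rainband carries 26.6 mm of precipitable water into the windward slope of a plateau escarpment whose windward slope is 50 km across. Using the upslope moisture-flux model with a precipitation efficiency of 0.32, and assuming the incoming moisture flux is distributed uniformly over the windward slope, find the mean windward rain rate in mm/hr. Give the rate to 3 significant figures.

Incoming column moisture flux per unit ridge length: F = V × PW = 19.4 × 26.6 = 516.04 mm·m/s.
Spread over the 50 km slope with efficiency ε = 0.32: R = ε·F/W = 0.32 × 516.04 / 50000 m = 3.303e-03 mm/s.
R = 3.303e-03 × 3600 = 11.9 mm/hr.

R ≈ 11.9 mm/hr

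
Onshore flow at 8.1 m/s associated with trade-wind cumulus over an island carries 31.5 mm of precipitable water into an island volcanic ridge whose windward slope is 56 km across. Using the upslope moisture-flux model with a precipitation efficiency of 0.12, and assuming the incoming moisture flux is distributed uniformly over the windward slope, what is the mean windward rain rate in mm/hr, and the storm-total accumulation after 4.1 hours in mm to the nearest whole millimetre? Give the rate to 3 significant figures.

Incoming column moisture flux per unit ridge length: F = V × PW = 8.1 × 31.5 = 255.15 mm·m/s.
Spread over the 56 km slope with efficiency ε = 0.12: R = ε·F/W = 0.12 × 255.15 / 56000 m = 5.467e-04 mm/s.
R = 5.467e-04 × 3600 = 1.97 mm/hr.
Over 4.1 h: total = 1.97 × 4.1 = 8.077 ≈ 8 mm.

R ≈ 1.97 mm/hr; total ≈ 8 mm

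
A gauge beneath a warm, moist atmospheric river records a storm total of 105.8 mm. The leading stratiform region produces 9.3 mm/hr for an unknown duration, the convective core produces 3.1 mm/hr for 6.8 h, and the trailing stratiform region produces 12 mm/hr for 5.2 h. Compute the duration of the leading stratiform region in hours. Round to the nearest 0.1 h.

Known phases: 3.1 × 6.8 + 12 × 5.2 = 21.08 + 62.4 = 83.48 mm.
Remaining depth = 105.8 − 83.48 = 22.32 mm.
Duration = 22.32 / 9.3 = 2.4 h.

duration ≈ 2.4 h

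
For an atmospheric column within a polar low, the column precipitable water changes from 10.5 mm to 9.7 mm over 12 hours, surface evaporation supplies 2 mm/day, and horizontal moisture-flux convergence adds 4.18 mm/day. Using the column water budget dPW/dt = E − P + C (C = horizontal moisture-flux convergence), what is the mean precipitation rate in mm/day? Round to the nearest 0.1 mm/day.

P ≈ 7.8 mm/day

dPW/dt = (9.7 − 10.5) mm / (12/24 day) = -1.600 mm/day.
P = E + C − dPW/dt = 2 + (4.18) − (-1.600) = 7.8 mm/day.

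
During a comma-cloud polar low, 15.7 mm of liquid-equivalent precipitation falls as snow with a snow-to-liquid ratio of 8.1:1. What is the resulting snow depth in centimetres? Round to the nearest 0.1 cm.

Snow depth = liquid × ratio = 15.7 mm × 8.1 = 127.17 mm = 12.7 cm.

snow depth ≈ 12.7 cm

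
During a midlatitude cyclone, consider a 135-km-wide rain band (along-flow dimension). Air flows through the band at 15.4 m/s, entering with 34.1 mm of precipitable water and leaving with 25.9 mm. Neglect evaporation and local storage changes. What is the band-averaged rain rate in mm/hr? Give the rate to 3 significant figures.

R ≈ 3.37 mm/hr

Column moisture flux per unit crosswind length is F = V × PW.
Inflow: F_in = 15.4 × 34.1 = 525.14 mm·m/s
Outflow: F_out = 15.4 × 25.9 = 398.86 mm·m/s
Steady-state rate R = (F_in − F_out)/L = (525.14 − 398.86) / 135000 m = 9.354e-04 mm/s.
R = 9.354e-04 × 3600 = 3.37 mm/hr.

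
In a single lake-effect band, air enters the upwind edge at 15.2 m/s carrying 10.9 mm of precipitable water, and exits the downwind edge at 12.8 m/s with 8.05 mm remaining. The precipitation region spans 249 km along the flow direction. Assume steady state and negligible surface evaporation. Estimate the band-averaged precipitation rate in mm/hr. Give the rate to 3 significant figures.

Column moisture flux per unit crosswind length is F = V × PW.
Inflow: F_in = 15.2 × 10.9 = 165.68 mm·m/s
Outflow: F_out = 12.8 × 8.05 = 103.04 mm·m/s
Steady-state rate R = (F_in − F_out)/L = (165.68 − 103.04) / 249000 m = 2.516e-04 mm/s.
R = 2.516e-04 × 3600 = 0.906 mm/hr.

R ≈ 0.906 mm/hr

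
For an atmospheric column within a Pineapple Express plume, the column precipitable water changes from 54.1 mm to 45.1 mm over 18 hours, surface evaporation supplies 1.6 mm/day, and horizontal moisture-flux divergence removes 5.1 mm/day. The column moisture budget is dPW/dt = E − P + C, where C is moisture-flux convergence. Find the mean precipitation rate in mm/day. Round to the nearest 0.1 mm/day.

dPW/dt = (45.1 − 54.1) mm / (18/24 day) = -12.000 mm/day.
P = E + C − dPW/dt = 1.6 + (-5.1) − (-12.000) = 8.5 mm/day.

P ≈ 8.5 mm/day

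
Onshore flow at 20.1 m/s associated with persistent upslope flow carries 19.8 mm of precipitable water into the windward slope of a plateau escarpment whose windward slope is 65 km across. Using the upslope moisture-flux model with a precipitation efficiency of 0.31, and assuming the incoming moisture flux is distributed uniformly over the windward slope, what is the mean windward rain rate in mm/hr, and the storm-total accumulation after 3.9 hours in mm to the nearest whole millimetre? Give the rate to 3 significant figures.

R ≈ 6.83 mm/hr; total ≈ 27 mm

Incoming column moisture flux per unit ridge length: F = V × PW = 20.1 × 19.8 = 397.98 mm·m/s.
Spread over the 65 km slope with efficiency ε = 0.31: R = ε·F/W = 0.31 × 397.98 / 65000 m = 1.898e-03 mm/s.
R = 1.898e-03 × 3600 = 6.83 mm/hr.
Over 3.9 h: total = 6.83 × 3.9 = 26.637 ≈ 27 mm.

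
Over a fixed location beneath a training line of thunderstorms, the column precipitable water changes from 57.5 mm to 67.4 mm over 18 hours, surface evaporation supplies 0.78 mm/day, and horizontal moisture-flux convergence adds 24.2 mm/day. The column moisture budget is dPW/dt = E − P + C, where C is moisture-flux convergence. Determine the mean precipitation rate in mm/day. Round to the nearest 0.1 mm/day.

dPW/dt = (67.4 − 57.5) mm / (18/24 day) = +13.200 mm/day.
P = E + C − dPW/dt = 0.78 + (24.2) − (+13.200) = 11.8 mm/day.

P ≈ 11.8 mm/day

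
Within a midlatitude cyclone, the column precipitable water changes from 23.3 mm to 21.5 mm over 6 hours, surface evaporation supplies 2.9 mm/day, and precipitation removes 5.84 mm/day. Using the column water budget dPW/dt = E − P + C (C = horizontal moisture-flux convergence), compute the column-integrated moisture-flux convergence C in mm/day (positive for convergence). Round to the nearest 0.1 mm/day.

C ≈ -4.3 mm/day

dPW/dt = (21.5 − 23.3) mm / (6/24 day) = -7.200 mm/day.
C = dPW/dt − E + P = (-7.200) − 2.9 + 5.84 = -4.3 mm/day.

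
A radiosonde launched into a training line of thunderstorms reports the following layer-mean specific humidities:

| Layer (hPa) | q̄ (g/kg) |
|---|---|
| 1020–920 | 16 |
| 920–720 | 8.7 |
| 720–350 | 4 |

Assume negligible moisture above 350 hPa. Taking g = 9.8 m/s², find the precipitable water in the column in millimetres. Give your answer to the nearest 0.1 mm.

Precipitable water is the column-integrated vapour mass per unit area: PW = (1/g) Σ q̄ Δp, with q in kg/kg and Δp in Pa (1 kg/m² of water = 1 mm).
Layer 1020–920 hPa: Δp = 100 hPa = 10000 Pa, q̄ = 0.016 kg/kg → 0.016 × 10000 / 9.8 = 16.33 mm
Layer 920–720 hPa: Δp = 200 hPa = 20000 Pa, q̄ = 0.0087 kg/kg → 0.0087 × 20000 / 9.8 = 17.76 mm
Layer 720–350 hPa: Δp = 370 hPa = 37000 Pa, q̄ = 0.004 kg/kg → 0.004 × 37000 / 9.8 = 15.10 mm
PW = 16.33 + 17.76 + 15.10 = 49.19 ≈ 49.2 mm.

PW ≈ 49.2 mm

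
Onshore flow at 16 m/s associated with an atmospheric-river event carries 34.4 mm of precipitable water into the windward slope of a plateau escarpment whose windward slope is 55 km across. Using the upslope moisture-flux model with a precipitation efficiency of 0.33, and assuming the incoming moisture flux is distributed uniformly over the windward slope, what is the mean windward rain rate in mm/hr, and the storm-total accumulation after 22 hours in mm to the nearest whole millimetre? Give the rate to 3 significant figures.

R ≈ 11.9 mm/hr; total ≈ 262 mm

Incoming column moisture flux per unit ridge length: F = V × PW = 16 × 34.4 = 550.4 mm·m/s.
Spread over the 55 km slope with efficiency ε = 0.33: R = ε·F/W = 0.33 × 550.4 / 55000 m = 3.302e-03 mm/s.
R = 3.302e-03 × 3600 = 11.9 mm/hr.
Over 22 h: total = 11.9 × 22 = 261.8 ≈ 262 mm.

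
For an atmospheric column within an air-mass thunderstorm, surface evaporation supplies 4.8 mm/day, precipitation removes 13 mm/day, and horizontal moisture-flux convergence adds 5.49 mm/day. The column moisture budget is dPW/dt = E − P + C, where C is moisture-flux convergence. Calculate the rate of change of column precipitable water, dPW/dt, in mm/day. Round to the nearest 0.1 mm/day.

dPW/dt ≈ -2.7 mm/day

dPW/dt = E − P + C = 4.8 − 13 + (5.49) = -2.7 mm/day.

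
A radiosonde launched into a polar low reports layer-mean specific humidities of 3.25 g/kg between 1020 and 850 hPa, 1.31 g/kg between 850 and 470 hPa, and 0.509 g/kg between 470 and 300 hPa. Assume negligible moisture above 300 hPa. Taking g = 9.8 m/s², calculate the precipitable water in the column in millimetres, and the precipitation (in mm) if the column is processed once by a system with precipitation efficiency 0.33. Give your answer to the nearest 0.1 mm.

Precipitable water is the column-integrated vapour mass per unit area: PW = (1/g) Σ q̄ Δp, with q in kg/kg and Δp in Pa (1 kg/m² of water = 1 mm).
Layer 1020–850 hPa: Δp = 170 hPa = 17000 Pa, q̄ = 0.00325 kg/kg → 0.00325 × 17000 / 9.8 = 5.64 mm
Layer 850–470 hPa: Δp = 380 hPa = 38000 Pa, q̄ = 0.00131 kg/kg → 0.00131 × 38000 / 9.8 = 5.08 mm
Layer 470–300 hPa: Δp = 170 hPa = 17000 Pa, q̄ = 0.000509 kg/kg → 0.000509 × 17000 / 9.8 = 0.88 mm
PW = 5.64 + 5.08 + 0.88 = 11.60 ≈ 11.6 mm.
Precipitation = ε × PW = 0.33 × 11.6 = 3.8 mm.

PW ≈ 11.6 mm; precipitation ≈ 3.8 mm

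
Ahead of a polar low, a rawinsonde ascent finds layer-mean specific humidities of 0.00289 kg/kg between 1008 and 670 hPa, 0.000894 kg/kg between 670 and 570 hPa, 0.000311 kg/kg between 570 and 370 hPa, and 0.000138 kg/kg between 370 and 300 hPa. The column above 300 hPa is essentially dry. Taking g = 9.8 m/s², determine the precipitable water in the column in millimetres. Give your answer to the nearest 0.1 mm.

PW ≈ 11.6 mm

Precipitable water is the column-integrated vapour mass per unit area: PW = (1/g) Σ q̄ Δp, with q in kg/kg and Δp in Pa (1 kg/m² of water = 1 mm).
Layer 1008–670 hPa: Δp = 338 hPa = 33800 Pa, q̄ = 0.00289 kg/kg → 0.00289 × 33800 / 9.8 = 9.97 mm
Layer 670–570 hPa: Δp = 100 hPa = 10000 Pa, q̄ = 0.000894 kg/kg → 0.000894 × 10000 / 9.8 = 0.91 mm
Layer 570–370 hPa: Δp = 200 hPa = 20000 Pa, q̄ = 0.000311 kg/kg → 0.000311 × 20000 / 9.8 = 0.63 mm
Layer 370–300 hPa: Δp = 70 hPa = 7000 Pa, q̄ = 0.000138 kg/kg → 0.000138 × 7000 / 9.8 = 0.10 mm
PW = 9.97 + 0.91 + 0.63 + 0.10 = 11.61 ≈ 11.6 mm.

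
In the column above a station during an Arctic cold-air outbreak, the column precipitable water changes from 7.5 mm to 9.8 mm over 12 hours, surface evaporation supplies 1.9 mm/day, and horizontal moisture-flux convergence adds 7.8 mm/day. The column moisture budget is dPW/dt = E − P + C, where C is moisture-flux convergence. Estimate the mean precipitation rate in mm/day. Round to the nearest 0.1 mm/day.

dPW/dt = (9.8 − 7.5) mm / (12/24 day) = +4.600 mm/day.
P = E + C − dPW/dt = 1.9 + (7.8) − (+4.600) = 5.1 mm/day.

P ≈ 5.1 mm/day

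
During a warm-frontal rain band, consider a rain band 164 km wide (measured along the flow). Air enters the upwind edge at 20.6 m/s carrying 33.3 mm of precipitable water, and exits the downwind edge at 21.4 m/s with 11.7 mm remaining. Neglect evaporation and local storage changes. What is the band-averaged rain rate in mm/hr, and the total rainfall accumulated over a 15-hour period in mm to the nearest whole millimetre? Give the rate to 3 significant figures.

Column moisture flux per unit crosswind length is F = V × PW.
Inflow: F_in = 20.6 × 33.3 = 685.98 mm·m/s
Outflow: F_out = 21.4 × 11.7 = 250.38 mm·m/s
Steady-state rate R = (F_in − F_out)/L = (685.98 − 250.38) / 164000 m = 2.656e-03 mm/s.
R = 2.656e-03 × 3600 = 9.56 mm/hr.
Over 15 h: total = 9.56 × 15 = 143.4 ≈ 143 mm.

R ≈ 9.56 mm/hr; total ≈ 143 mm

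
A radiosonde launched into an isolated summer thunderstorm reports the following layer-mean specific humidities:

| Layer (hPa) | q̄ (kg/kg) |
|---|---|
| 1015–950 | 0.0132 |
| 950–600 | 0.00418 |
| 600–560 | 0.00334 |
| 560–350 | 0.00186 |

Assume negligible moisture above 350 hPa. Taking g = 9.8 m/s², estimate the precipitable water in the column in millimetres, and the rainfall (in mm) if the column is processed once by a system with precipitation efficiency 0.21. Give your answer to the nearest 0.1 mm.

PW ≈ 29.0 mm; rainfall ≈ 6.1 mm

Precipitable water is the column-integrated vapour mass per unit area: PW = (1/g) Σ q̄ Δp, with q in kg/kg and Δp in Pa (1 kg/m² of water = 1 mm).
Layer 1015–950 hPa: Δp = 65 hPa = 6500 Pa, q̄ = 0.0132 kg/kg → 0.0132 × 6500 / 9.8 = 8.76 mm
Layer 950–600 hPa: Δp = 350 hPa = 35000 Pa, q̄ = 0.00418 kg/kg → 0.00418 × 35000 / 9.8 = 14.93 mm
Layer 600–560 hPa: Δp = 40 hPa = 4000 Pa, q̄ = 0.00334 kg/kg → 0.00334 × 4000 / 9.8 = 1.36 mm
Layer 560–350 hPa: Δp = 210 hPa = 21000 Pa, q̄ = 0.00186 kg/kg → 0.00186 × 21000 / 9.8 = 3.99 mm
PW = 8.76 + 14.93 + 1.36 + 3.99 = 29.04 ≈ 29.0 mm.
Rainfall = ε × PW = 0.21 × 29.0 = 6.1 mm.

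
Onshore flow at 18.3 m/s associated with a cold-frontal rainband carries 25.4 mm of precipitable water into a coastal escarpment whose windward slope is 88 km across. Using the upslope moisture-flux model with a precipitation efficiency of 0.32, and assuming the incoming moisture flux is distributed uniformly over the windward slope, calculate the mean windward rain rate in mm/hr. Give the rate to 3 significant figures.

R ≈ 6.08 mm/hr

Incoming column moisture flux per unit ridge length: F = V × PW = 18.3 × 25.4 = 464.82 mm·m/s.
Spread over the 88 km slope with efficiency ε = 0.32: R = ε·F/W = 0.32 × 464.82 / 88000 m = 1.690e-03 mm/s.
R = 1.690e-03 × 3600 = 6.08 mm/hr.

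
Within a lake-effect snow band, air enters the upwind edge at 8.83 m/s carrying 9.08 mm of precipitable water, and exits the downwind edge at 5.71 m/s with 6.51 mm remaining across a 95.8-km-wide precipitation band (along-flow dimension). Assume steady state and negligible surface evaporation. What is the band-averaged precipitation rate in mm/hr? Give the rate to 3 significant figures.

Column moisture flux per unit crosswind length is F = V × PW.
Inflow: F_in = 8.83 × 9.08 = 80.1764 mm·m/s
Outflow: F_out = 5.71 × 6.51 = 37.1721 mm·m/s
Steady-state rate R = (F_in − F_out)/L = (80.1764 − 37.1721) / 95800 m = 4.489e-04 mm/s.
R = 4.489e-04 × 3600 = 1.62 mm/hr.

R ≈ 1.62 mm/hr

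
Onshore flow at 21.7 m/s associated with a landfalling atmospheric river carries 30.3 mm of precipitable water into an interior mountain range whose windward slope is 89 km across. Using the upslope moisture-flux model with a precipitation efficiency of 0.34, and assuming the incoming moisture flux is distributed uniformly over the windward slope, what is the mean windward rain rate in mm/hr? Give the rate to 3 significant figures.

Incoming column moisture flux per unit ridge length: F = V × PW = 21.7 × 30.3 = 657.51 mm·m/s.
Spread over the 89 km slope with efficiency ε = 0.34: R = ε·F/W = 0.34 × 657.51 / 89000 m = 2.512e-03 mm/s.
R = 2.512e-03 × 3600 = 9.04 mm/hr.

R ≈ 9.04 mm/hr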